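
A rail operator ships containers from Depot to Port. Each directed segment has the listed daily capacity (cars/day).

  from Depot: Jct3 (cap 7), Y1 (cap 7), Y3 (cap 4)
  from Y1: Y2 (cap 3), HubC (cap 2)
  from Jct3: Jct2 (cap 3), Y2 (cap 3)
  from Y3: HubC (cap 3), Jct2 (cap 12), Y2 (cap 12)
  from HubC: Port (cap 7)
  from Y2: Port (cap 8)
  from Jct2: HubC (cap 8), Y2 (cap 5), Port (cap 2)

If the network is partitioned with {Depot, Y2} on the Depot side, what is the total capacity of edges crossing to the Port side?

Edges leaving {Depot, Y2}: Depot→Y1 (7), Depot→Jct3 (7), Depot→Y3 (4), Y2→Port (8).
Cut capacity = 7 + 7 + 4 + 8 = 26.

26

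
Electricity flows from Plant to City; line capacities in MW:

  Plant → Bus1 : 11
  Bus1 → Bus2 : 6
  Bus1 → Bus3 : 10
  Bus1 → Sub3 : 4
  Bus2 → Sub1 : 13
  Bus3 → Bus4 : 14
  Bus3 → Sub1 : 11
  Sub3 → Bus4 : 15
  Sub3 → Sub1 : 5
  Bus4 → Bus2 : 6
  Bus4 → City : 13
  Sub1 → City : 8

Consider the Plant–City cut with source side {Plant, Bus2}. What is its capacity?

Edges leaving {Plant, Bus2}: Plant→Bus1 (11), Bus2→Sub1 (13).
Cut capacity = 11 + 13 = 24.

24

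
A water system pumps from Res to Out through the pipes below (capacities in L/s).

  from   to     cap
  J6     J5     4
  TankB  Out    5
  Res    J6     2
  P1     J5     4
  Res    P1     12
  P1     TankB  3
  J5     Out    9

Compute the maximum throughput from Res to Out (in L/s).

Augment Res→J6→J5→Out: bottleneck 2, flow now 2.
Augment Res→P1→TankB→Out: bottleneck 3, flow now 5.
Augment Res→P1→J5→Out: bottleneck 4, flow now 9.
No augmenting path remains; maximum flow = 9.
In the residual graph, reachable from Res: {Res, P1}.
Min-cut edges: Res→J6 (2), P1→TankB (3), P1→J5 (4); capacity 2 + 3 + 4 = 9.
This cut is saturated, so no flow can exceed 9.

9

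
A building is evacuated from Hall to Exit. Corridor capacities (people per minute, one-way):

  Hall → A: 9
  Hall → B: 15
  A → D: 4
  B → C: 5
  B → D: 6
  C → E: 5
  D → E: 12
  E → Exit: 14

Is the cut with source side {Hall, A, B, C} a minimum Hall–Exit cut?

No — its capacity is 15, but the minimum cut has capacity 14.

Given cut capacity: 4 + 6 + 5 = 15.
Augment Hall→A→D→E→Exit: bottleneck 4, flow now 4.
Augment Hall→B→C→E→Exit: bottleneck 5, flow now 9.
Augment Hall→B→D→E→Exit: bottleneck 5, flow now 14.
No augmenting path remains; maximum flow = 14.
In the residual graph, reachable from Hall: {Hall, A, B, C, D, E}.
Min-cut edges: E→Exit (14); capacity 14 = 14.
Cut capacity 15 exceeds the max flow 14, so it is not minimum.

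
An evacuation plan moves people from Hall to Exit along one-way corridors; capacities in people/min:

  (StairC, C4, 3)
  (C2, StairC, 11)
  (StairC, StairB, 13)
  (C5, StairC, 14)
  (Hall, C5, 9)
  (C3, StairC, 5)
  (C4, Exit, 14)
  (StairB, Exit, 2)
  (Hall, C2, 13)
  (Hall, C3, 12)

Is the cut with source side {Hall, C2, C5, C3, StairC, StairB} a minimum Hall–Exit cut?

Given cut capacity: 3 + 2 = 5.
Augment Hall→C2→StairC→StairB→Exit: bottleneck 2, flow now 2.
Augment Hall→C2→StairC→C4→Exit: bottleneck 3, flow now 5.
No augmenting path remains; maximum flow = 5.
Cut capacity 5 equals the max flow, so it is a minimum cut.

Yes — it is a minimum cut (capacity 5).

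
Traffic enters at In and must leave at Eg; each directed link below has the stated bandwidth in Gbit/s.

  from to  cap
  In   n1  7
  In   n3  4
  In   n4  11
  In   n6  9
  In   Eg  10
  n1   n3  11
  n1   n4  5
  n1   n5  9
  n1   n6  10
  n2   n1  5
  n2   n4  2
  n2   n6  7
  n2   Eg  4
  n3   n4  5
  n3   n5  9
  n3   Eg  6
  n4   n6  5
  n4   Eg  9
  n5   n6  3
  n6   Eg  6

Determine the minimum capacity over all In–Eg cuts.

31

Augment In→Eg: bottleneck 10, flow now 10.
Augment In→n3→Eg: bottleneck 4, flow now 14.
Augment In→n4→Eg: bottleneck 9, flow now 23.
Augment In→n6→Eg: bottleneck 6, flow now 29.
Augment In→n1→n3→Eg: bottleneck 2, flow now 31.
No augmenting path remains; maximum flow = 31.
By max-flow min-cut, the minimum cut capacity equals the max flow.
In the residual graph, reachable from In: {In, n1, n3, n4, n5, n6}.
Min-cut edges: In→Eg (10), n3→Eg (6), n4→Eg (9), n6→Eg (6); capacity 10 + 6 + 9 + 6 = 31.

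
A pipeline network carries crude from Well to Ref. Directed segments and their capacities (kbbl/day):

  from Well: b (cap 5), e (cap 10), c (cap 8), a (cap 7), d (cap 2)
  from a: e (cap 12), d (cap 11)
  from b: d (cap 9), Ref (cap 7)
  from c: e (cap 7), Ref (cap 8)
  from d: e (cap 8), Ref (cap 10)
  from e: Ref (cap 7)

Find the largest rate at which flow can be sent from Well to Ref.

Augment Well→b→Ref: bottleneck 5, flow now 5.
Augment Well→c→Ref: bottleneck 8, flow now 13.
Augment Well→d→Ref: bottleneck 2, flow now 15.
Augment Well→e→Ref: bottleneck 7, flow now 22.
Augment Well→a→d→Ref: bottleneck 7, flow now 29.
No augmenting path remains; maximum flow = 29.
In the residual graph, reachable from Well: {Well, e}.
Min-cut edges: Well→a (7), Well→b (5), Well→c (8), Well→d (2), e→Ref (7); capacity 7 + 5 + 8 + 2 + 7 = 29.
This cut is saturated, so no flow can exceed 29.

29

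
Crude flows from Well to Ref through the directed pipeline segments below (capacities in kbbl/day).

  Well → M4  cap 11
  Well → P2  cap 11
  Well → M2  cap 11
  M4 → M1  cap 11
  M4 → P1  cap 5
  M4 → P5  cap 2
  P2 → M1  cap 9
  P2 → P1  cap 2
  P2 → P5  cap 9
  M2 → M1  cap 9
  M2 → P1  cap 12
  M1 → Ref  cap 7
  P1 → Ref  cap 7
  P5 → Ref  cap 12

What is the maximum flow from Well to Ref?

25

Augment Well→M4→M1→Ref: bottleneck 7, flow now 7.
Augment Well→M4→P1→Ref: bottleneck 4, flow now 11.
Augment Well→P2→P1→Ref: bottleneck 2, flow now 13.
Augment Well→P2→P5→Ref: bottleneck 9, flow now 22.
Augment Well→M2→P1→Ref: bottleneck 1, flow now 23.
Augment Well→M2→M1→M4→P5→Ref: bottleneck 2, flow now 25. (uses reverse residual edge)
No augmenting path remains; maximum flow = 25.
In the residual graph, reachable from Well: {Well, M4, P2, M2, M1, P1}.
Min-cut edges: M4→P5 (2), P2→P5 (9), M1→Ref (7), P1→Ref (7); capacity 2 + 9 + 7 + 7 = 25.
This cut is saturated, so no flow can exceed 25.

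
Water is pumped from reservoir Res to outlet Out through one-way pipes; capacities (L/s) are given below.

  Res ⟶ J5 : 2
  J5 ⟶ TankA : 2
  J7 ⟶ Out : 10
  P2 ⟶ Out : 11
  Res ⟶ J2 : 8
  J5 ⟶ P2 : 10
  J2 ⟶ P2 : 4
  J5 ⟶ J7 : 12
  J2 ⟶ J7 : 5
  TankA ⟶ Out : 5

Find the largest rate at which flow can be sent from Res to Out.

10

Augment Res→J5→J7→Out: bottleneck 2, flow now 2.
Augment Res→J2→J7→Out: bottleneck 5, flow now 7.
Augment Res→J2→P2→Out: bottleneck 3, flow now 10.
No augmenting path remains; maximum flow = 10.
In the residual graph, reachable from Res: {Res}.
Min-cut edges: Res→J5 (2), Res→J2 (8); capacity 2 + 8 = 10.
This cut is saturated, so no flow can exceed 10.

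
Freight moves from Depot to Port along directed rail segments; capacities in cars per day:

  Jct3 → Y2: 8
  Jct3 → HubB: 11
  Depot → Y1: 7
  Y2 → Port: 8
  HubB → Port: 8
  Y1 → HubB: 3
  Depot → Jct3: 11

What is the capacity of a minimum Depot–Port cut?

14

Augment Depot→Jct3→Y2→Port: bottleneck 8, flow now 8.
Augment Depot→Jct3→HubB→Port: bottleneck 3, flow now 11.
Augment Depot→Y1→HubB→Port: bottleneck 3, flow now 14.
No augmenting path remains; maximum flow = 14.
By max-flow min-cut, the minimum cut capacity equals the max flow.
In the residual graph, reachable from Depot: {Depot, Y1}.
Min-cut edges: Depot→Jct3 (11), Y1→HubB (3); capacity 11 + 3 = 14.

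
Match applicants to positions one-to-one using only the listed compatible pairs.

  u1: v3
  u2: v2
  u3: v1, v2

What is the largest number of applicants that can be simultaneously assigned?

3

Unit-capacity flow: source→left, listed edges, right→sink; max matching = max flow.
Augmenting path u1→v3 (+1); matched 1.
Augmenting path u2→v2 (+1); matched 2.
Augmenting path u3→v1 (+1); matched 3.
No augmenting path remains; maximum matching = 3.
König certificate: {u1, u2, u3} is a vertex cover of size 3 (every listed pair touches it), so no matching can be larger.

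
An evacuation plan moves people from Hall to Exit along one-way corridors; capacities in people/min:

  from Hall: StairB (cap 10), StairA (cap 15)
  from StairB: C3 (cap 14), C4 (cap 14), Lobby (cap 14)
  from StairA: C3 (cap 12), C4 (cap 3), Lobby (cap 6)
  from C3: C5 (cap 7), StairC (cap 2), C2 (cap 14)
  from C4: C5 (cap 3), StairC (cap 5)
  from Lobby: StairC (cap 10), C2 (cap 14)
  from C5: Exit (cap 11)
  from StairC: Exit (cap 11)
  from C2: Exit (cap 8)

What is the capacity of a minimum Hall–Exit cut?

Augment Hall→StairB→C3→C5→Exit: bottleneck 7, flow now 7.
Augment Hall→StairB→C3→StairC→Exit: bottleneck 2, flow now 9.
Augment Hall→StairB→C3→C2→Exit: bottleneck 1, flow now 10.
Augment Hall→StairA→C3→C2→Exit: bottleneck 7, flow now 17.
Augment Hall→StairA→C4→C5→Exit: bottleneck 3, flow now 20.
Augment Hall→StairA→Lobby→StairC→Exit: bottleneck 5, flow now 25.
No augmenting path remains; maximum flow = 25.
By max-flow min-cut, the minimum cut capacity equals the max flow.
In the residual graph, reachable from Hall: {Hall}.
Min-cut edges: Hall→StairB (10), Hall→StairA (15); capacity 10 + 15 = 25.

25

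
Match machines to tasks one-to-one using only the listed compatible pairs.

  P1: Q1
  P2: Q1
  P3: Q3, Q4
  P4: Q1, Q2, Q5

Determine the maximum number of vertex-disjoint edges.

Unit-capacity flow: source→left, listed edges, right→sink; max matching = max flow.
Augmenting path P1→Q1 (+1); matched 1.
Augmenting path P3→Q3 (+1); matched 2.
Augmenting path P4→Q2 (+1); matched 3.
No augmenting path remains; maximum matching = 3.
König certificate: {P3, P4, Q1} is a vertex cover of size 3 (every listed pair touches it), so no matching can be larger.

3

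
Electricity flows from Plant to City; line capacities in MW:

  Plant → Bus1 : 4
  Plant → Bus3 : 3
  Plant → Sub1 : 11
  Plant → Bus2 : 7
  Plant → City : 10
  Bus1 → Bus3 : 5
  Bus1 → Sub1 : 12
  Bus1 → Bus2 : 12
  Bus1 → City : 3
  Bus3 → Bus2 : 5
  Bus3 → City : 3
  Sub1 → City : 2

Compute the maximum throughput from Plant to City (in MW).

18

Augment Plant→City: bottleneck 10, flow now 10.
Augment Plant→Bus1→City: bottleneck 3, flow now 13.
Augment Plant→Bus3→City: bottleneck 3, flow now 16.
Augment Plant→Sub1→City: bottleneck 2, flow now 18.
No augmenting path remains; maximum flow = 18.
In the residual graph, reachable from Plant: {Plant, Bus1, Bus3, Sub1, Bus2}.
Min-cut edges: Plant→City (10), Bus1→City (3), Bus3→City (3), Sub1→City (2); capacity 10 + 3 + 3 + 2 = 18.
This cut is saturated, so no flow can exceed 18.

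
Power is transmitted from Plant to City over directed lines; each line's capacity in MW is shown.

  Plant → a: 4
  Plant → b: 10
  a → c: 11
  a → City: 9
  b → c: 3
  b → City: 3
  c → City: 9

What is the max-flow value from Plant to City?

10

Augment Plant→a→City: bottleneck 4, flow now 4.
Augment Plant→b→City: bottleneck 3, flow now 7.
Augment Plant→b→c→City: bottleneck 3, flow now 10.
No augmenting path remains; maximum flow = 10.
In the residual graph, reachable from Plant: {Plant, b}.
Min-cut edges: Plant→a (4), b→c (3), b→City (3); capacity 4 + 3 + 3 = 10.
This cut is saturated, so no flow can exceed 10.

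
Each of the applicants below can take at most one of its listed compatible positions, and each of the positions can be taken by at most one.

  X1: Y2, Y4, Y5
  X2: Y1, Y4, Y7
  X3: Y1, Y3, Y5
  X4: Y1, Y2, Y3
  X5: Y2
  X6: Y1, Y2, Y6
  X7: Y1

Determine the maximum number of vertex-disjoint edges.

7

Unit-capacity flow: source→left, listed edges, right→sink; max matching = max flow.
Augmenting path X1→Y2 (+1); matched 1.
Augmenting path X2→Y1 (+1); matched 2.
Augmenting path X3→Y3 (+1); matched 3.
Augmenting path X6→Y6 (+1); matched 4.
Augmenting path X4→Y1→X2→Y4 (+1); matched 5.
Augmenting path X5→Y2→X1→Y5 (+1); matched 6.
Augmenting path X7→Y1→X4→Y3→X3→Y5→X1→Y4→X2→Y7 (+1); matched 7.
No augmenting path remains; maximum matching = 7.
König certificate: {X1, X2, X3, X4, X5, X6, X7} is a vertex cover of size 7 (every listed pair touches it), so no matching can be larger.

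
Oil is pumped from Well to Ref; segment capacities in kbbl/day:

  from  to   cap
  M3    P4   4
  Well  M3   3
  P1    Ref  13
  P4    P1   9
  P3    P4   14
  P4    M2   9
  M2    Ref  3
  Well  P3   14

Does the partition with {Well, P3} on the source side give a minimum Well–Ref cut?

No — its capacity is 17, but the minimum cut has capacity 12.

Given cut capacity: 3 + 14 = 17.
Augment Well→M3→P4→P1→Ref: bottleneck 3, flow now 3.
Augment Well→P3→P4→P1→Ref: bottleneck 6, flow now 9.
Augment Well→P3→P4→M2→Ref: bottleneck 3, flow now 12.
No augmenting path remains; maximum flow = 12.
In the residual graph, reachable from Well: {Well, M3, P3, P4, M2}.
Min-cut edges: P4→P1 (9), M2→Ref (3); capacity 9 + 3 = 12.
Cut capacity 17 exceeds the max flow 12, so it is not minimum.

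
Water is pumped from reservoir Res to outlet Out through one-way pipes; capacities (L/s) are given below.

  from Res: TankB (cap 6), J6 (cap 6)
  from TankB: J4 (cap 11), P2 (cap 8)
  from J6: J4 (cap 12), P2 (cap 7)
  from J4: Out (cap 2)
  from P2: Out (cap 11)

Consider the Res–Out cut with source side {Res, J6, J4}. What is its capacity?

Edges leaving {Res, J6, J4}: Res→TankB (6), J6→P2 (7), J4→Out (2).
Cut capacity = 6 + 7 + 2 = 15.

15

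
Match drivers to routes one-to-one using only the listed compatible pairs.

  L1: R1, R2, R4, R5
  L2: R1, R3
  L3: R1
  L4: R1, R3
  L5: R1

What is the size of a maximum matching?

Unit-capacity flow: source→left, listed edges, right→sink; max matching = max flow.
Augmenting path L1→R1 (+1); matched 1.
Augmenting path L2→R3 (+1); matched 2.
Augmenting path L3→R1→L1→R2 (+1); matched 3.
No augmenting path remains; maximum matching = 3.
König certificate: {L1, R1, R3} is a vertex cover of size 3 (every listed pair touches it), so no matching can be larger.

3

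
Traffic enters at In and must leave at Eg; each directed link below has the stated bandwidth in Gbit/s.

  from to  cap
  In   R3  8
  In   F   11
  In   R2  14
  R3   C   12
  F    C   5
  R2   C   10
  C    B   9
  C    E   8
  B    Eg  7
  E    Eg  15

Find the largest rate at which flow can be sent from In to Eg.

Augment In→R3→C→B→Eg: bottleneck 7, flow now 7.
Augment In→R3→C→E→Eg: bottleneck 1, flow now 8.
Augment In→F→C→E→Eg: bottleneck 5, flow now 13.
Augment In→R2→C→E→Eg: bottleneck 2, flow now 15.
No augmenting path remains; maximum flow = 15.
In the residual graph, reachable from In: {In, R3, F, R2, C, B}.
Min-cut edges: C→E (8), B→Eg (7); capacity 8 + 7 = 15.
This cut is saturated, so no flow can exceed 15.

15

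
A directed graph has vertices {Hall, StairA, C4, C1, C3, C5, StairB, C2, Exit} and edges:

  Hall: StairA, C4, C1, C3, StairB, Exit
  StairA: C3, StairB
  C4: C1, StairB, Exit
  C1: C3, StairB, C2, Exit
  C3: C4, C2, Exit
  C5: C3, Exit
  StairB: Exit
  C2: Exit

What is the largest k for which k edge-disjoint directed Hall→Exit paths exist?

6

Assign every edge capacity 1; by Menger, the answer equals the max flow.
Path Hall→Exit (+1); total 1.
Path Hall→C4→Exit (+1); total 2.
Path Hall→C1→Exit (+1); total 3.
Path Hall→C3→Exit (+1); total 4.
Path Hall→StairB→Exit (+1); total 5.
Path Hall→StairA→C3→C2→Exit (+1); total 6.
No residual Hall→Exit path; max flow = 6.
Certifying cut of size 6: {Hall→C1, Hall→C3, Hall→C4, Hall→Exit, Hall→StairA, Hall→StairB}.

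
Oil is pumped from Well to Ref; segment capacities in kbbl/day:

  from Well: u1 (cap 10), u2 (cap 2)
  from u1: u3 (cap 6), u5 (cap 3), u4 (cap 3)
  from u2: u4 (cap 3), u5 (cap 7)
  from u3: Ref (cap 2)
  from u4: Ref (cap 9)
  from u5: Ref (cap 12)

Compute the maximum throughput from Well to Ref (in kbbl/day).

Augment Well→u1→u3→Ref: bottleneck 2, flow now 2.
Augment Well→u1→u4→Ref: bottleneck 3, flow now 5.
Augment Well→u1→u5→Ref: bottleneck 3, flow now 8.
Augment Well→u2→u4→Ref: bottleneck 2, flow now 10.
No augmenting path remains; maximum flow = 10.
In the residual graph, reachable from Well: {Well, u1, u3}.
Min-cut edges: Well→u2 (2), u1→u4 (3), u1→u5 (3), u3→Ref (2); capacity 2 + 3 + 3 + 2 = 10.
This cut is saturated, so no flow can exceed 10.

10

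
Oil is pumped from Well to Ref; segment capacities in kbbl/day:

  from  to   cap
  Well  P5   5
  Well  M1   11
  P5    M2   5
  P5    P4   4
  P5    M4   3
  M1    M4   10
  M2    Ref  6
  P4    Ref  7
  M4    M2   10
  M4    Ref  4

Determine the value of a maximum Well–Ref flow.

Augment Well→P5→M2→Ref: bottleneck 5, flow now 5.
Augment Well→M1→M4→Ref: bottleneck 4, flow now 9.
Augment Well→M1→M4→M2→Ref: bottleneck 1, flow now 10.
Augment Well→M1→M4→M2→P5→P4→Ref: bottleneck 4, flow now 14. (uses reverse residual edge)
No augmenting path remains; maximum flow = 14.
In the residual graph, reachable from Well: {Well, P5, M1, M2, M4}.
Min-cut edges: P5→P4 (4), M2→Ref (6), M4→Ref (4); capacity 4 + 6 + 4 = 14.
This cut is saturated, so no flow can exceed 14.

14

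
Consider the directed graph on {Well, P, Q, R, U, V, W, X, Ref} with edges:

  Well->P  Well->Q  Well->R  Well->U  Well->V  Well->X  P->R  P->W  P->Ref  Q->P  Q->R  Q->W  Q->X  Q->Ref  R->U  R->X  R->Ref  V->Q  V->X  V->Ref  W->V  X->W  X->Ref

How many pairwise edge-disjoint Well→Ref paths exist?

Assign every edge capacity 1; by Menger, the answer equals the max flow.
Path Well→P→Ref (+1); total 1.
Path Well→Q→Ref (+1); total 2.
Path Well→R→Ref (+1); total 3.
Path Well→V→Ref (+1); total 4.
Path Well→X→Ref (+1); total 5.
No residual Well→Ref path; max flow = 5.
Certifying cut of size 5: {Well→P, Well→Q, Well→R, Well→V, Well→X}.

5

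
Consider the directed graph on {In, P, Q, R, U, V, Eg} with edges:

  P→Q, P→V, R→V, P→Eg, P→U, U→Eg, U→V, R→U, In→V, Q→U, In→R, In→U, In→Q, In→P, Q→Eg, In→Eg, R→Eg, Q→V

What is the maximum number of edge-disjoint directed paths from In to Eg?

Assign every edge capacity 1; by Menger, the answer equals the max flow.
Path In→Eg (+1); total 1.
Path In→P→Eg (+1); total 2.
Path In→Q→Eg (+1); total 3.
Path In→R→Eg (+1); total 4.
Path In→U→Eg (+1); total 5.
No residual In→Eg path; max flow = 5.
Certifying cut of size 5: {In→Eg, In→P, In→Q, In→R, In→U}.

5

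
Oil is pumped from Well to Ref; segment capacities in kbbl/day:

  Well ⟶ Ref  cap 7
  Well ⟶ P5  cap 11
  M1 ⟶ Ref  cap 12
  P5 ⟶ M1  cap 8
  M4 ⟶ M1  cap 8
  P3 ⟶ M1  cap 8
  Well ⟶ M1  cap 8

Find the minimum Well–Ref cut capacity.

19

Augment Well→Ref: bottleneck 7, flow now 7.
Augment Well→M1→Ref: bottleneck 8, flow now 15.
Augment Well→P5→M1→Ref: bottleneck 4, flow now 19.
No augmenting path remains; maximum flow = 19.
By max-flow min-cut, the minimum cut capacity equals the max flow.
In the residual graph, reachable from Well: {Well, P5, M1}.
Min-cut edges: Well→Ref (7), M1→Ref (12); capacity 7 + 12 = 19.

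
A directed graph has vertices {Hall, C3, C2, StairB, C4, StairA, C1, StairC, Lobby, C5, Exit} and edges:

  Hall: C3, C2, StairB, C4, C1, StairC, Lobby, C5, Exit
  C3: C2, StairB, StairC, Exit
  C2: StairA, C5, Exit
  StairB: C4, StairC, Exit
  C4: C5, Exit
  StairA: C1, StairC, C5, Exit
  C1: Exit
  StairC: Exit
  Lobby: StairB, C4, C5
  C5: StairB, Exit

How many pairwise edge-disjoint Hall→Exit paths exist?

Assign every edge capacity 1; by Menger, the answer equals the max flow.
Path Hall→Exit (+1); total 1.
Path Hall→C3→Exit (+1); total 2.
Path Hall→C2→Exit (+1); total 3.
Path Hall→StairB→Exit (+1); total 4.
Path Hall→C4→Exit (+1); total 5.
Path Hall→C1→Exit (+1); total 6.
Path Hall→StairC→Exit (+1); total 7.
Path Hall→C5→Exit (+1); total 8.
No residual Hall→Exit path; max flow = 8.
Certifying cut of size 8: {C4→Exit, C5→Exit, Hall→C1, Hall→C2, Hall→C3, Hall→Exit, StairB→Exit, StairC→Exit}.

8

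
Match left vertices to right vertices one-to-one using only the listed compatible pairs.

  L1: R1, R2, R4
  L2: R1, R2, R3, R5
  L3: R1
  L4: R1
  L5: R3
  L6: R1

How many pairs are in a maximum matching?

Unit-capacity flow: source→left, listed edges, right→sink; max matching = max flow.
Augmenting path L1→R1 (+1); matched 1.
Augmenting path L2→R2 (+1); matched 2.
Augmenting path L5→R3 (+1); matched 3.
Augmenting path L3→R1→L1→R4 (+1); matched 4.
No augmenting path remains; maximum matching = 4.
König certificate: {L1, L2, L5, R1} is a vertex cover of size 4 (every listed pair touches it), so no matching can be larger.

4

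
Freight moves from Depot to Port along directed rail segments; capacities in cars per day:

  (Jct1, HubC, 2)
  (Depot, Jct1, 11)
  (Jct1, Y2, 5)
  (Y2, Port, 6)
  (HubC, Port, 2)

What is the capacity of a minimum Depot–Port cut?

7

Augment Depot→Jct1→Y2→Port: bottleneck 5, flow now 5.
Augment Depot→Jct1→HubC→Port: bottleneck 2, flow now 7.
No augmenting path remains; maximum flow = 7.
By max-flow min-cut, the minimum cut capacity equals the max flow.
In the residual graph, reachable from Depot: {Depot, Jct1}.
Min-cut edges: Jct1→Y2 (5), Jct1→HubC (2); capacity 5 + 2 = 7.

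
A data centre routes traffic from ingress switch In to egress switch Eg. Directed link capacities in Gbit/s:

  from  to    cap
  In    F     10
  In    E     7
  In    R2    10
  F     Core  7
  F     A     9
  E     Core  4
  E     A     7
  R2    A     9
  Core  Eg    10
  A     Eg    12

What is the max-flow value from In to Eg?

22

Augment In→F→Core→Eg: bottleneck 7, flow now 7.
Augment In→F→A→Eg: bottleneck 3, flow now 10.
Augment In→E→Core→Eg: bottleneck 3, flow now 13.
Augment In→E→A→Eg: bottleneck 4, flow now 17.
Augment In→R2→A→Eg: bottleneck 5, flow now 22.
No augmenting path remains; maximum flow = 22.
In the residual graph, reachable from In: {In, F, E, R2, Core, A}.
Min-cut edges: Core→Eg (10), A→Eg (12); capacity 10 + 12 = 22.
This cut is saturated, so no flow can exceed 22.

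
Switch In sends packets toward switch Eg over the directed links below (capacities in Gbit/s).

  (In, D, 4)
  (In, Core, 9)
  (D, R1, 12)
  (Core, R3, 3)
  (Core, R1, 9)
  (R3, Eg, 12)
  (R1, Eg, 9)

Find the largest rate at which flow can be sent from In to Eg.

Augment In→D→R1→Eg: bottleneck 4, flow now 4.
Augment In→Core→R3→Eg: bottleneck 3, flow now 7.
Augment In→Core→R1→Eg: bottleneck 5, flow now 12.
No augmenting path remains; maximum flow = 12.
In the residual graph, reachable from In: {In, D, Core, R1}.
Min-cut edges: Core→R3 (3), R1→Eg (9); capacity 3 + 9 = 12.
This cut is saturated, so no flow can exceed 12.

12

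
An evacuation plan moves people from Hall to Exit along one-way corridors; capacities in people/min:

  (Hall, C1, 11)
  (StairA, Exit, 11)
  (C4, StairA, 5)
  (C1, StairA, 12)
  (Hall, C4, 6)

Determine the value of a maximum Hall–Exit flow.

Augment Hall→C4→StairA→Exit: bottleneck 5, flow now 5.
Augment Hall→C1→StairA→Exit: bottleneck 6, flow now 11.
No augmenting path remains; maximum flow = 11.
In the residual graph, reachable from Hall: {Hall, C4, C1, StairA}.
Min-cut edges: StairA→Exit (11); capacity 11 = 11.
This cut is saturated, so no flow can exceed 11.

11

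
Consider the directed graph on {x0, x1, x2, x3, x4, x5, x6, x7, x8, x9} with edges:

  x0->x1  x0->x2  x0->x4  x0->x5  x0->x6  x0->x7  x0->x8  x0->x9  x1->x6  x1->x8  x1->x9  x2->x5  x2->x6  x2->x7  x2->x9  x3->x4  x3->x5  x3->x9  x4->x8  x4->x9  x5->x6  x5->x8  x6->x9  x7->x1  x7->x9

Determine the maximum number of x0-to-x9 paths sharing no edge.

Assign every edge capacity 1; by Menger, the answer equals the max flow.
Path x0→x9 (+1); total 1.
Path x0→x1→x9 (+1); total 2.
Path x0→x2→x9 (+1); total 3.
Path x0→x4→x9 (+1); total 4.
Path x0→x6→x9 (+1); total 5.
Path x0→x7→x9 (+1); total 6.
No residual x0→x9 path; max flow = 6.
Certifying cut of size 6: {x0→x1, x0→x2, x0→x4, x0→x7, x0→x9, x6→x9}.

6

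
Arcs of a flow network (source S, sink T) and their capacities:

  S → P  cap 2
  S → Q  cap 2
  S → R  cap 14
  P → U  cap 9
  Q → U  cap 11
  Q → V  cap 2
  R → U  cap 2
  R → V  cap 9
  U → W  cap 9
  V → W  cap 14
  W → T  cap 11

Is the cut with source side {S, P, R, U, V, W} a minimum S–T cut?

No — its capacity is 13, but the minimum cut has capacity 11.

Given cut capacity: 2 + 11 = 13.
Augment S→P→U→W→T: bottleneck 2, flow now 2.
Augment S→Q→U→W→T: bottleneck 2, flow now 4.
Augment S→R→U→W→T: bottleneck 2, flow now 6.
Augment S→R→V→W→T: bottleneck 5, flow now 11.
No augmenting path remains; maximum flow = 11.
In the residual graph, reachable from S: {S, P, Q, R, U, V, W}.
Min-cut edges: W→T (11); capacity 11 = 11.
Cut capacity 13 exceeds the max flow 11, so it is not minimum.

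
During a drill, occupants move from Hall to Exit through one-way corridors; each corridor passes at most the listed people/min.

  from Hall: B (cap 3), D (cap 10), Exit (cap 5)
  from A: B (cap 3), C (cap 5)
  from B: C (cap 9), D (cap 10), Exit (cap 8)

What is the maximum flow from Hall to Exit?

Augment Hall→Exit: bottleneck 5, flow now 5.
Augment Hall→B→Exit: bottleneck 3, flow now 8.
No augmenting path remains; maximum flow = 8.
In the residual graph, reachable from Hall: {Hall, D}.
Min-cut edges: Hall→B (3), Hall→Exit (5); capacity 3 + 5 = 8.
This cut is saturated, so no flow can exceed 8.

8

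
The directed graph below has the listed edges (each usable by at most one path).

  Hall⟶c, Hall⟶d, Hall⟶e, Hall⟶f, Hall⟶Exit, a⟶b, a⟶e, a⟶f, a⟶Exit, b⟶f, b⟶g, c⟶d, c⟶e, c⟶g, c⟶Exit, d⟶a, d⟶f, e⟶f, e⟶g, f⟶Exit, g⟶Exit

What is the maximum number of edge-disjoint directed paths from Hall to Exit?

Assign every edge capacity 1; by Menger, the answer equals the max flow.
Path Hall→Exit (+1); total 1.
Path Hall→c→Exit (+1); total 2.
Path Hall→f→Exit (+1); total 3.
Path Hall→d→a→Exit (+1); total 4.
Path Hall→e→g→Exit (+1); total 5.
No residual Hall→Exit path; max flow = 5.
Certifying cut of size 5: {Hall→Exit, Hall→c, Hall→d, Hall→e, Hall→f}.

5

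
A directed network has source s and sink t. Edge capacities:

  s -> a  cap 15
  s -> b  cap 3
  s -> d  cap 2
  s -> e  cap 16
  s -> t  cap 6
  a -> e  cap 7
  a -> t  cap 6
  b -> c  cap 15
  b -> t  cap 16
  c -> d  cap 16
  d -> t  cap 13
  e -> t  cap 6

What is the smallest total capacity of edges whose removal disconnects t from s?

23

Augment s→t: bottleneck 6, flow now 6.
Augment s→a→t: bottleneck 6, flow now 12.
Augment s→b→t: bottleneck 3, flow now 15.
Augment s→d→t: bottleneck 2, flow now 17.
Augment s→e→t: bottleneck 6, flow now 23.
No augmenting path remains; maximum flow = 23.
By max-flow min-cut, the minimum cut capacity equals the max flow.
In the residual graph, reachable from s: {s, a, e}.
Min-cut edges: s→b (3), s→d (2), s→t (6), a→t (6), e→t (6); capacity 3 + 2 + 6 + 6 + 6 = 23.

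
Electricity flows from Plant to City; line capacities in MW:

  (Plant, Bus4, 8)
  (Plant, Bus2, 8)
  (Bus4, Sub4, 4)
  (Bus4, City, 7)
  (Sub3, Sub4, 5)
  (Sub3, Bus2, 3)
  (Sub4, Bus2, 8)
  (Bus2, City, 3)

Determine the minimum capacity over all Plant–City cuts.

10

Augment Plant→Bus4→City: bottleneck 7, flow now 7.
Augment Plant→Bus2→City: bottleneck 3, flow now 10.
No augmenting path remains; maximum flow = 10.
By max-flow min-cut, the minimum cut capacity equals the max flow.
In the residual graph, reachable from Plant: {Plant, Bus4, Sub4, Bus2}.
Min-cut edges: Bus4→City (7), Bus2→City (3); capacity 7 + 3 = 10.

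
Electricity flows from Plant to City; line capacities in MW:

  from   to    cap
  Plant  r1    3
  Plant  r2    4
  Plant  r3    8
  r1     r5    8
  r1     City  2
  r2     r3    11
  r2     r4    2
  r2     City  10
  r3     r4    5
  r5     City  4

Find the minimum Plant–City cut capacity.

Augment Plant→r1→City: bottleneck 2, flow now 2.
Augment Plant→r2→City: bottleneck 4, flow now 6.
Augment Plant→r1→r5→City: bottleneck 1, flow now 7.
No augmenting path remains; maximum flow = 7.
By max-flow min-cut, the minimum cut capacity equals the max flow.
In the residual graph, reachable from Plant: {Plant, r3, r4}.
Min-cut edges: Plant→r1 (3), Plant→r2 (4); capacity 3 + 4 = 7.

7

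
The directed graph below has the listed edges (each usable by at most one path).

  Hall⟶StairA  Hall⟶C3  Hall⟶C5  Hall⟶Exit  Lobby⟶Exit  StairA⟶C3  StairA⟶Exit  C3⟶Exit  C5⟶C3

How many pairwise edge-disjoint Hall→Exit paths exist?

3

Assign every edge capacity 1; by Menger, the answer equals the max flow.
Path Hall→Exit (+1); total 1.
Path Hall→StairA→Exit (+1); total 2.
Path Hall→C3→Exit (+1); total 3.
No residual Hall→Exit path; max flow = 3.
Certifying cut of size 3: {C3→Exit, Hall→Exit, Hall→StairA}.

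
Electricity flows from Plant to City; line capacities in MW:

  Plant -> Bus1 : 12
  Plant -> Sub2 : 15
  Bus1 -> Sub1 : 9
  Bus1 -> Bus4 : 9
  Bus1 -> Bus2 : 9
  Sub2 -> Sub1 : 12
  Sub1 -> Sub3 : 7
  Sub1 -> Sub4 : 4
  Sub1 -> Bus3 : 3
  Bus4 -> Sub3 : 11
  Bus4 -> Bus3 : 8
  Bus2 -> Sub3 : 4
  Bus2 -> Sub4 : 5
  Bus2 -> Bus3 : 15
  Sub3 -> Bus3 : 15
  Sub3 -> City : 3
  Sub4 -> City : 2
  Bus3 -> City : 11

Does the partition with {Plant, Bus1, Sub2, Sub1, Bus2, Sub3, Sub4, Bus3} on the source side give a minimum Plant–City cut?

No — its capacity is 25, but the minimum cut has capacity 16.

Given cut capacity: 9 + 3 + 2 + 11 = 25.
Augment Plant→Bus1→Sub1→Sub3→City: bottleneck 3, flow now 3.
Augment Plant→Bus1→Sub1→Sub4→City: bottleneck 2, flow now 5.
Augment Plant→Bus1→Sub1→Bus3→City: bottleneck 3, flow now 8.
Augment Plant→Bus1→Bus4→Bus3→City: bottleneck 4, flow now 12.
Augment Plant→Sub2→Sub1→Sub3→Bus3→City: bottleneck 4, flow now 16.
No augmenting path remains; maximum flow = 16.
In the residual graph, reachable from Plant: {Plant, Bus1, Sub2, Sub1, Bus4, Bus2, Sub3, Sub4, Bus3}.
Min-cut edges: Sub3→City (3), Sub4→City (2), Bus3→City (11); capacity 3 + 2 + 11 = 16.
Cut capacity 25 exceeds the max flow 16, so it is not minimum.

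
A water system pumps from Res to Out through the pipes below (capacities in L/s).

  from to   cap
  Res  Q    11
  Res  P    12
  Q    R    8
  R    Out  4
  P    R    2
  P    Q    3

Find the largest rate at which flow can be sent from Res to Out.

4

Augment Res→P→R→Out: bottleneck 2, flow now 2.
Augment Res→Q→R→Out: bottleneck 2, flow now 4.
No augmenting path remains; maximum flow = 4.
In the residual graph, reachable from Res: {Res, P, Q, R}.
Min-cut edges: R→Out (4); capacity 4 = 4.
This cut is saturated, so no flow can exceed 4.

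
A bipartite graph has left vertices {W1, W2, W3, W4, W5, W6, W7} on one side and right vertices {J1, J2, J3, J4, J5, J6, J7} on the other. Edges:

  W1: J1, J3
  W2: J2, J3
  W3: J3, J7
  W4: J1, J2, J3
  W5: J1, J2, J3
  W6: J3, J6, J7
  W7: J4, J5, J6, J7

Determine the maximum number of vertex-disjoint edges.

Unit-capacity flow: source→left, listed edges, right→sink; max matching = max flow.
Augmenting path W1→J1 (+1); matched 1.
Augmenting path W2→J2 (+1); matched 2.
Augmenting path W3→J3 (+1); matched 3.
Augmenting path W6→J6 (+1); matched 4.
Augmenting path W7→J4 (+1); matched 5.
Augmenting path W4→J3→W3→J7 (+1); matched 6.
No augmenting path remains; maximum matching = 6.
König certificate: {W3, W6, W7, J1, J2, J3} is a vertex cover of size 6 (every listed pair touches it), so no matching can be larger.

6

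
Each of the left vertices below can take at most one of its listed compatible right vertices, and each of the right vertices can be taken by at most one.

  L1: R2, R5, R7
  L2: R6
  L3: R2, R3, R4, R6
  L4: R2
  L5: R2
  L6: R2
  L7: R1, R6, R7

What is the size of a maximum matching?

Unit-capacity flow: source→left, listed edges, right→sink; max matching = max flow.
Augmenting path L1→R2 (+1); matched 1.
Augmenting path L2→R6 (+1); matched 2.
Augmenting path L3→R3 (+1); matched 3.
Augmenting path L7→R1 (+1); matched 4.
Augmenting path L4→R2→L1→R5 (+1); matched 5.
No augmenting path remains; maximum matching = 5.
König certificate: {L1, L2, L3, L7, R2} is a vertex cover of size 5 (every listed pair touches it), so no matching can be larger.

5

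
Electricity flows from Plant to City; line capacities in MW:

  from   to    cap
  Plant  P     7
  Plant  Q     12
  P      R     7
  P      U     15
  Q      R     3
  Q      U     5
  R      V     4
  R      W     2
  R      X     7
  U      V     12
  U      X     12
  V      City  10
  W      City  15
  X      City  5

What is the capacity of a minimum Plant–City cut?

Augment Plant→P→R→V→City: bottleneck 4, flow now 4.
Augment Plant→P→R→W→City: bottleneck 2, flow now 6.
Augment Plant→P→R→X→City: bottleneck 1, flow now 7.
Augment Plant→Q→R→X→City: bottleneck 3, flow now 10.
Augment Plant→Q→U→V→City: bottleneck 5, flow now 15.
No augmenting path remains; maximum flow = 15.
By max-flow min-cut, the minimum cut capacity equals the max flow.
In the residual graph, reachable from Plant: {Plant, Q}.
Min-cut edges: Plant→P (7), Q→R (3), Q→U (5); capacity 7 + 3 + 5 = 15.

15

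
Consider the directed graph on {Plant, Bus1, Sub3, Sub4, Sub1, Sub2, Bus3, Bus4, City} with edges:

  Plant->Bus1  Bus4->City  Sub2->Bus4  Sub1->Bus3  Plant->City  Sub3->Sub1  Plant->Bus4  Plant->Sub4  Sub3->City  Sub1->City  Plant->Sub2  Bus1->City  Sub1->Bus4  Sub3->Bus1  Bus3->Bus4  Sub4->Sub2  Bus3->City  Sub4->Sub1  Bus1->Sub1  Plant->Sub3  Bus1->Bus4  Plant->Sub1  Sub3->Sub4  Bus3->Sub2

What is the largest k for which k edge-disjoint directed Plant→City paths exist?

6

Assign every edge capacity 1; by Menger, the answer equals the max flow.
Path Plant→City (+1); total 1.
Path Plant→Bus1→City (+1); total 2.
Path Plant→Sub3→City (+1); total 3.
Path Plant→Sub1→City (+1); total 4.
Path Plant→Bus4→City (+1); total 5.
Path Plant→Sub4→Sub1→Bus3→City (+1); total 6.
No residual Plant→City path; max flow = 6.
Certifying cut of size 6: {Bus4→City, Plant→Bus1, Plant→City, Plant→Sub1, Plant→Sub3, Plant→Sub4}.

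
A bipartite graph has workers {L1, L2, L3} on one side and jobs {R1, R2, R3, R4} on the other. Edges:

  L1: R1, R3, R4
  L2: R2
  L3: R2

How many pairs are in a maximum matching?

2

Unit-capacity flow: source→left, listed edges, right→sink; max matching = max flow.
Augmenting path L1→R1 (+1); matched 1.
Augmenting path L2→R2 (+1); matched 2.
No augmenting path remains; maximum matching = 2.
König certificate: {L1, R2} is a vertex cover of size 2 (every listed pair touches it), so no matching can be larger.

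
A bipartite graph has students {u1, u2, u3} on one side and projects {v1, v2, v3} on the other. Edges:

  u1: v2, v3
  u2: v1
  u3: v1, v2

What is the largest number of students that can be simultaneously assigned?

3

Unit-capacity flow: source→left, listed edges, right→sink; max matching = max flow.
Augmenting path u1→v2 (+1); matched 1.
Augmenting path u2→v1 (+1); matched 2.
Augmenting path u3→v2→u1→v3 (+1); matched 3.
No augmenting path remains; maximum matching = 3.
König certificate: {u1, u2, u3} is a vertex cover of size 3 (every listed pair touches it), so no matching can be larger.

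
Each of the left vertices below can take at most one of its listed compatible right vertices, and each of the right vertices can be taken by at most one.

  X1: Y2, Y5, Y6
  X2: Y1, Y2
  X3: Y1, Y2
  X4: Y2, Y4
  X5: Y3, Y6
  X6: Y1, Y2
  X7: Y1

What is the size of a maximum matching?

Unit-capacity flow: source→left, listed edges, right→sink; max matching = max flow.
Augmenting path X1→Y2 (+1); matched 1.
Augmenting path X2→Y1 (+1); matched 2.
Augmenting path X4→Y4 (+1); matched 3.
Augmenting path X5→Y3 (+1); matched 4.
Augmenting path X3→Y2→X1→Y5 (+1); matched 5.
No augmenting path remains; maximum matching = 5.
König certificate: {X1, X4, X5, Y1, Y2} is a vertex cover of size 5 (every listed pair touches it), so no matching can be larger.

5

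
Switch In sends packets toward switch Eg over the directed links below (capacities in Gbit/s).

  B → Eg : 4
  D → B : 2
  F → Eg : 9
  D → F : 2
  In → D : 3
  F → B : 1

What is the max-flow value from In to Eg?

Augment In→D→F→Eg: bottleneck 2, flow now 2.
Augment In→D→B→Eg: bottleneck 1, flow now 3.
No augmenting path remains; maximum flow = 3.
In the residual graph, reachable from In: {In}.
Min-cut edges: In→D (3); capacity 3 = 3.
This cut is saturated, so no flow can exceed 3.

3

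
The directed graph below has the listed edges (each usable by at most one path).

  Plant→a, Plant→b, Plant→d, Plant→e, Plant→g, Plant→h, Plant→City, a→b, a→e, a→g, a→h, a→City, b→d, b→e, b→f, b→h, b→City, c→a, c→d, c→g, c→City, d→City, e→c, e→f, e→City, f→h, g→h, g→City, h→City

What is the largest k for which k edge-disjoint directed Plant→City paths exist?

7

Assign every edge capacity 1; by Menger, the answer equals the max flow.
Path Plant→City (+1); total 1.
Path Plant→a→City (+1); total 2.
Path Plant→b→City (+1); total 3.
Path Plant→d→City (+1); total 4.
Path Plant→e→City (+1); total 5.
Path Plant→g→City (+1); total 6.
Path Plant→h→City (+1); total 7.
No residual Plant→City path; max flow = 7.
Certifying cut of size 7: {Plant→City, Plant→a, Plant→b, Plant→d, Plant→e, Plant→g, Plant→h}.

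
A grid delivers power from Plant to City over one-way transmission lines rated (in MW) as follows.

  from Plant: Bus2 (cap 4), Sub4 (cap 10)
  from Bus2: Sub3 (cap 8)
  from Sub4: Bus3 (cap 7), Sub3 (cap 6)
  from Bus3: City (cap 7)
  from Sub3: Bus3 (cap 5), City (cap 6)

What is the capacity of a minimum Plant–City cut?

Augment Plant→Bus2→Sub3→City: bottleneck 4, flow now 4.
Augment Plant→Sub4→Bus3→City: bottleneck 7, flow now 11.
Augment Plant→Sub4→Sub3→City: bottleneck 2, flow now 13.
No augmenting path remains; maximum flow = 13.
By max-flow min-cut, the minimum cut capacity equals the max flow.
In the residual graph, reachable from Plant: {Plant, Bus2, Sub4, Bus3, Sub3}.
Min-cut edges: Bus3→City (7), Sub3→City (6); capacity 7 + 6 = 13.

13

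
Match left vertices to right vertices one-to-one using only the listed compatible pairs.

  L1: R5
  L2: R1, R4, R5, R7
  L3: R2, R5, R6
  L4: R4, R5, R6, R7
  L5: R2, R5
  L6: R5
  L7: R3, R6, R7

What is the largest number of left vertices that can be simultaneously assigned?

6

Unit-capacity flow: source→left, listed edges, right→sink; max matching = max flow.
Augmenting path L1→R5 (+1); matched 1.
Augmenting path L2→R1 (+1); matched 2.
Augmenting path L3→R2 (+1); matched 3.
Augmenting path L4→R4 (+1); matched 4.
Augmenting path L7→R3 (+1); matched 5.
Augmenting path L5→R2→L3→R6 (+1); matched 6.
No augmenting path remains; maximum matching = 6.
König certificate: {L2, L3, L4, L5, L7, R5} is a vertex cover of size 6 (every listed pair touches it), so no matching can be larger.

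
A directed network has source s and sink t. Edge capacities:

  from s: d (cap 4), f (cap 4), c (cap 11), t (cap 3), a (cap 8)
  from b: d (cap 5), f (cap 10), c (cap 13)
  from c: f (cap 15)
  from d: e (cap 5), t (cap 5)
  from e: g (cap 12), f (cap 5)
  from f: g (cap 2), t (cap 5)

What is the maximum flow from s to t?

12

Augment s→t: bottleneck 3, flow now 3.
Augment s→d→t: bottleneck 4, flow now 7.
Augment s→f→t: bottleneck 4, flow now 11.
Augment s→c→f→t: bottleneck 1, flow now 12.
No augmenting path remains; maximum flow = 12.
In the residual graph, reachable from s: {s, a, c, f, g}.
Min-cut edges: s→d (4), s→t (3), f→t (5); capacity 4 + 3 + 5 = 12.
This cut is saturated, so no flow can exceed 12.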